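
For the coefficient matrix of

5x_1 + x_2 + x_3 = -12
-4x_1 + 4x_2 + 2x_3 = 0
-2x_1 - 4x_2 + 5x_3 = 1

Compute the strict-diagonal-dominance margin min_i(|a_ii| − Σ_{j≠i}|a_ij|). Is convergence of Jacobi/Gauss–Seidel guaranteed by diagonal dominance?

-2

row 1: |5| − (1+1) = 3
row 2: |4| − (4+2) = -2
row 3: |5| − (2+4) = -1
minimum over rows = -2 → not strictly diagonally dominant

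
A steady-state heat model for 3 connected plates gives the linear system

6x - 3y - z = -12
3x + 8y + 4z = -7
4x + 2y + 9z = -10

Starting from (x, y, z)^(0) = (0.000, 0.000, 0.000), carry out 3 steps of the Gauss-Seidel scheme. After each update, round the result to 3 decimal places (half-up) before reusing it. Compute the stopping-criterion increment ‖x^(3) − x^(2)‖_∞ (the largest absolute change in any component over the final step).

0.069

Iteration 1:
  x = (-12 - (-3)·0.000 - (-1)·0.000) / (6) = -2.000
  y = (-7 - (3)·-2.000 - (4)·0.000) / (8) = -0.125
  z = (-10 - (4)·-2.000 - (2)·-0.125) / (9) = -0.194
Iteration 2:
  x = (-12 - (-3)·-0.125 - (-1)·-0.194) / (6) = -2.095
  y = (-7 - (3)·-2.095 - (4)·-0.194) / (8) = 0.008
  z = (-10 - (4)·-2.095 - (2)·0.008) / (9) = -0.182
Iteration 3:
  x = (-12 - (-3)·0.008 - (-1)·-0.182) / (6) = -2.026
  y = (-7 - (3)·-2.026 - (4)·-0.182) / (8) = -0.024
  z = (-10 - (4)·-2.026 - (2)·-0.024) / (9) = -0.205
Change: (0.069, -0.032, -0.023) → max |·| = 0.069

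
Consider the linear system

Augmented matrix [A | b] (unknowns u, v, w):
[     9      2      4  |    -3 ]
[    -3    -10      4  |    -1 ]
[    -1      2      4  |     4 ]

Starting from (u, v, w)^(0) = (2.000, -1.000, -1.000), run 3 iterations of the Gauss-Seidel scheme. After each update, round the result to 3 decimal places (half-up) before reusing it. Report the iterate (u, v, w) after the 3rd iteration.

(-0.687, 0.453, 0.602)

Iteration 1:
  u = (-3 - (2)·-1.000 - (4)·-1.000) / (9) = 0.333
  v = (-1 - (-3)·0.333 - (4)·-1.000) / (-10) = -0.400
  w = (4 - (-1)·0.333 - (2)·-0.400) / (4) = 1.283
Iteration 2:
  u = (-3 - (2)·-0.400 - (4)·1.283) / (9) = -0.815
  v = (-1 - (-3)·-0.815 - (4)·1.283) / (-10) = 0.858
  w = (4 - (-1)·-0.815 - (2)·0.858) / (4) = 0.367
Iteration 3:
  u = (-3 - (2)·0.858 - (4)·0.367) / (9) = -0.687
  v = (-1 - (-3)·-0.687 - (4)·0.367) / (-10) = 0.453
  w = (4 - (-1)·-0.687 - (2)·0.453) / (4) = 0.602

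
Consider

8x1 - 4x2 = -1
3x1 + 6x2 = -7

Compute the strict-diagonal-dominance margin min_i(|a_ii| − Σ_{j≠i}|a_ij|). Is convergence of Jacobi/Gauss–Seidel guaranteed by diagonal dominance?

3

row 1: |8| − (4) = 4
row 2: |6| − (3) = 3
minimum over rows = 3 → strictly diagonally dominant (convergence guaranteed)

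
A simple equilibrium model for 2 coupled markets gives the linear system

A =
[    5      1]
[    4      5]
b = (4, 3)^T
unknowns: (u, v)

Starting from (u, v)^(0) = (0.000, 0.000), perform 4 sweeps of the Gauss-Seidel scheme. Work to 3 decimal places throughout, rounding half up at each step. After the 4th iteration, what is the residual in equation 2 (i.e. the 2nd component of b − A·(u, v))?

-0.001

Iteration 1:
  u = (4 - (1)·0.000) / (5) = 0.800
  v = (3 - (4)·0.800) / (5) = -0.040
Iteration 2:
  u = (4 - (1)·-0.040) / (5) = 0.808
  v = (3 - (4)·0.808) / (5) = -0.046
Iteration 3:
  u = (4 - (1)·-0.046) / (5) = 0.809
  v = (3 - (4)·0.809) / (5) = -0.047
Iteration 4:
  u = (4 - (1)·-0.047) / (5) = 0.809
  v = (3 - (4)·0.809) / (5) = -0.047
Residual b − A·x = (0.002, -0.001)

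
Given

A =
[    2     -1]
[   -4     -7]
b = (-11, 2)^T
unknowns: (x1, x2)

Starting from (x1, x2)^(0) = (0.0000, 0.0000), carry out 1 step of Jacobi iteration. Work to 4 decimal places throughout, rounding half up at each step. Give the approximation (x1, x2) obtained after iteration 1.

Iteration 1:
  x1 = (-11 - (-1)·0.0000) / (2) = -5.5000
  x2 = (2 - (-4)·0.0000) / (-7) = -0.2857

(-5.5000, -0.2857)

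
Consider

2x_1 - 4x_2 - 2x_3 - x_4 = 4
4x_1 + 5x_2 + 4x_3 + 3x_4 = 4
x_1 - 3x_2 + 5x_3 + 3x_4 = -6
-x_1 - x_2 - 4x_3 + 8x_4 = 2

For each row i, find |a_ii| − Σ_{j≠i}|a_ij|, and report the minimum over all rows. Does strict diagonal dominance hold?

row 1: |2| − (4+2+1) = -5
row 2: |5| − (4+4+3) = -6
row 3: |5| − (1+3+3) = -2
row 4: |8| − (1+1+4) = 2
minimum over rows = -6 → not strictly diagonally dominant

-6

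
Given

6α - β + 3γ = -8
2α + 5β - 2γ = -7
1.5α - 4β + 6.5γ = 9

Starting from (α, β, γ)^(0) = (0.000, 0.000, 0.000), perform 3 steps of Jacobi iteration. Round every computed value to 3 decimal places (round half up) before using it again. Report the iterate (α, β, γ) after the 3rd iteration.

(-1.801, -0.164, 1.713)

Iteration 1:
  α = (-8 - (-1)·0.000 - (3)·0.000) / (6) = -1.333
  β = (-7 - (2)·0.000 - (-2)·0.000) / (5) = -1.400
  γ = (9 - (1.5)·0.000 - (-4)·0.000) / (6.5) = 1.385
Iteration 2:
  α = (-8 - (-1)·-1.400 - (3)·1.385) / (6) = -2.259
  β = (-7 - (2)·-1.333 - (-2)·1.385) / (5) = -0.313
  γ = (9 - (1.5)·-1.333 - (-4)·-1.400) / (6.5) = 0.831
Iteration 3:
  α = (-8 - (-1)·-0.313 - (3)·0.831) / (6) = -1.801
  β = (-7 - (2)·-2.259 - (-2)·0.831) / (5) = -0.164
  γ = (9 - (1.5)·-2.259 - (-4)·-0.313) / (6.5) = 1.713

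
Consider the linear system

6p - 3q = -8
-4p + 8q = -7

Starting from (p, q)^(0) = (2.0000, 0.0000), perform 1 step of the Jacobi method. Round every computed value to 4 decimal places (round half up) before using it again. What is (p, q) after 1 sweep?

(-1.3333, 0.1250)

Iteration 1:
  p = (-8 - (-3)·0.0000) / (6) = -1.3333
  q = (-7 - (-4)·2.0000) / (8) = 0.1250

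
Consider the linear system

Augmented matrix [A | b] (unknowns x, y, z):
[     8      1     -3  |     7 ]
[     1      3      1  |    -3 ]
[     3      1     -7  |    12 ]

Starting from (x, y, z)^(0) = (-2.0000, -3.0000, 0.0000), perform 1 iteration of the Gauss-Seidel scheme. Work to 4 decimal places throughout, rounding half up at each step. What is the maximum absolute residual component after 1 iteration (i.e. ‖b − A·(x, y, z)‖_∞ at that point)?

Iteration 1:
  x = (7 - (1)·-3.0000 - (-3)·0.0000) / (8) = 1.2500
  y = (-3 - (1)·1.2500 - (1)·0.0000) / (3) = -1.4167
  z = (12 - (3)·1.2500 - (1)·-1.4167) / (-7) = -1.3810
Residual b − A·x = (-5.7263, 1.3811, -0.0003); ∞-norm = 5.7263

5.7263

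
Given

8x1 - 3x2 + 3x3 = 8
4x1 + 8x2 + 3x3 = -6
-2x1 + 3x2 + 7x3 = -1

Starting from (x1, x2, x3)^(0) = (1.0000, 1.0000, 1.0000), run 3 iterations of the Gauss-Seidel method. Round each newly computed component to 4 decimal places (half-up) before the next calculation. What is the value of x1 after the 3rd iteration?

0.4547

Iteration 1:
  x1 = (8 - (-3)·1.0000 - (3)·1.0000) / (8) = 1.0000
  x2 = (-6 - (4)·1.0000 - (3)·1.0000) / (8) = -1.6250
  x3 = (-1 - (-2)·1.0000 - (3)·-1.6250) / (7) = 0.8393
Iteration 2:
  x1 = (8 - (-3)·-1.6250 - (3)·0.8393) / (8) = 0.0759
  x2 = (-6 - (4)·0.0759 - (3)·0.8393) / (8) = -1.1027
  x3 = (-1 - (-2)·0.0759 - (3)·-1.1027) / (7) = 0.3514
Iteration 3:
  x1 = (8 - (-3)·-1.1027 - (3)·0.3514) / (8) = 0.4547
  x2 = (-6 - (4)·0.4547 - (3)·0.3514) / (8) = -1.1091
  x3 = (-1 - (-2)·0.4547 - (3)·-1.1091) / (7) = 0.4624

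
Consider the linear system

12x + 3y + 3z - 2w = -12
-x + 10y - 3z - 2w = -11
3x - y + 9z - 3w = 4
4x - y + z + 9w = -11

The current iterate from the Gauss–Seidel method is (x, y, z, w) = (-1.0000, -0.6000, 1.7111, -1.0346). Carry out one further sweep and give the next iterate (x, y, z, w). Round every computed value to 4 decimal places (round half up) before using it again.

One sweep:
  x = (-12 - (3)·-0.6000 - (3)·1.7111 - (-2)·-1.0346) / (12) = -1.4502
  y = (-11 - (-1)·-1.4502 - (-3)·1.7111 - (-2)·-1.0346) / (10) = -0.9386
  z = (4 - (3)·-1.4502 - (-1)·-0.9386 - (-3)·-1.0346) / (9) = 0.4787
  w = (-11 - (4)·-1.4502 - (-1)·-0.9386 - (1)·0.4787) / (9) = -0.7352

(-1.4502, -0.9386, 0.4787, -0.7352)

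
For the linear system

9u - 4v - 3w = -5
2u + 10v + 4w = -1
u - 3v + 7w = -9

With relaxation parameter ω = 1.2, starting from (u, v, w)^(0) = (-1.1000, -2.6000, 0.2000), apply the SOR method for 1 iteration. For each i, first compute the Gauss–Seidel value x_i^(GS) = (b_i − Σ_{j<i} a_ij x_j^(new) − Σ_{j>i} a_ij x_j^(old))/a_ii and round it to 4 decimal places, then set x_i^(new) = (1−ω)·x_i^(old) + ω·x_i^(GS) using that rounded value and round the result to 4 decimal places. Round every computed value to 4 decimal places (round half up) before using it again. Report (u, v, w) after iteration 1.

(-1.7533, 0.7248, -0.9095)

Iteration 1:
  u: GS value = (-5 - (-4)·-2.6000 - (-3)·0.2000) / (9) = -1.6444;  u ← (1−ω)·-1.1000 + ω·-1.6444 = -1.7533
  v: GS value = (-1 - (2)·-1.7533 - (4)·0.2000) / (10) = 0.1707;  v ← (1−ω)·-2.6000 + ω·0.1707 = 0.7248
  w: GS value = (-9 - (1)·-1.7533 - (-3)·0.7248) / (7) = -0.7246;  w ← (1−ω)·0.2000 + ω·-0.7246 = -0.9095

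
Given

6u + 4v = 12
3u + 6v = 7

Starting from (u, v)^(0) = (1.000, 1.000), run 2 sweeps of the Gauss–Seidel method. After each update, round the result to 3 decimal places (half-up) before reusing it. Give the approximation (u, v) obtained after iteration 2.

(1.667, 0.333)

Iteration 1:
  u = (12 - (4)·1.000) / (6) = 1.333
  v = (7 - (3)·1.333) / (6) = 0.500
Iteration 2:
  u = (12 - (4)·0.500) / (6) = 1.667
  v = (7 - (3)·1.667) / (6) = 0.333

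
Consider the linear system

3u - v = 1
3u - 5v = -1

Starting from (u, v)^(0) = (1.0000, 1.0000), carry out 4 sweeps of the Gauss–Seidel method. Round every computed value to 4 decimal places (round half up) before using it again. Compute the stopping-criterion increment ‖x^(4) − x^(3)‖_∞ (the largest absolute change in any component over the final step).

Iteration 1:
  u = (1 - (-1)·1.0000) / (3) = 0.6667
  v = (-1 - (3)·0.6667) / (-5) = 0.6000
Iteration 2:
  u = (1 - (-1)·0.6000) / (3) = 0.5333
  v = (-1 - (3)·0.5333) / (-5) = 0.5200
Iteration 3:
  u = (1 - (-1)·0.5200) / (3) = 0.5067
  v = (-1 - (3)·0.5067) / (-5) = 0.5040
Iteration 4:
  u = (1 - (-1)·0.5040) / (3) = 0.5013
  v = (-1 - (3)·0.5013) / (-5) = 0.5008
Change: (-0.0054, -0.0032) → max |·| = 0.0054

0.0054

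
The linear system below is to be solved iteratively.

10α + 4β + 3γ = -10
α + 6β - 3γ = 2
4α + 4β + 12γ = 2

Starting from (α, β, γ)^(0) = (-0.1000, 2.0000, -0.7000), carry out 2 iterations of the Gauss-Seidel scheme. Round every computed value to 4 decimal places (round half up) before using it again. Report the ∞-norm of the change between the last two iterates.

0.6059

Iteration 1:
  α = (-10 - (4)·2.0000 - (3)·-0.7000) / (10) = -1.5900
  β = (2 - (1)·-1.5900 - (-3)·-0.7000) / (6) = 0.2483
  γ = (2 - (4)·-1.5900 - (4)·0.2483) / (12) = 0.6139
Iteration 2:
  α = (-10 - (4)·0.2483 - (3)·0.6139) / (10) = -1.2835
  β = (2 - (1)·-1.2835 - (-3)·0.6139) / (6) = 0.8542
  γ = (2 - (4)·-1.2835 - (4)·0.8542) / (12) = 0.3098
Change: (0.3065, 0.6059, -0.3041) → max |·| = 0.6059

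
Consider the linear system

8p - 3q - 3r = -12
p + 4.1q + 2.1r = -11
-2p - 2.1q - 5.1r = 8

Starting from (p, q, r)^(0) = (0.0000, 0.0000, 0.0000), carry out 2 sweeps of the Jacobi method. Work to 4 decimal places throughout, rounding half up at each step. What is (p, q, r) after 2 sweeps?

Iteration 1:
  p = (-12 - (-3)·0.0000 - (-3)·0.0000) / (8) = -1.5000
  q = (-11 - (1)·0.0000 - (2.1)·0.0000) / (4.1) = -2.6829
  r = (8 - (-2)·0.0000 - (-2.1)·0.0000) / (-5.1) = -1.5686
Iteration 2:
  p = (-12 - (-3)·-2.6829 - (-3)·-1.5686) / (8) = -3.0943
  q = (-11 - (1)·-1.5000 - (2.1)·-1.5686) / (4.1) = -1.5136
  r = (8 - (-2)·-1.5000 - (-2.1)·-2.6829) / (-5.1) = 0.1243

(-3.0943, -1.5136, 0.1243)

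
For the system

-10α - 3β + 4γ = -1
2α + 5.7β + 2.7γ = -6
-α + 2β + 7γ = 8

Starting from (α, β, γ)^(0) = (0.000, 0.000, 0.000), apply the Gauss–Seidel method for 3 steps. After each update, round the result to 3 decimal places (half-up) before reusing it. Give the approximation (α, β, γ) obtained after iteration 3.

Iteration 1:
  α = (-1 - (-3)·0.000 - (4)·0.000) / (-10) = 0.100
  β = (-6 - (2)·0.100 - (2.7)·0.000) / (5.7) = -1.088
  γ = (8 - (-1)·0.100 - (2)·-1.088) / (7) = 1.468
Iteration 2:
  α = (-1 - (-3)·-1.088 - (4)·1.468) / (-10) = 1.014
  β = (-6 - (2)·1.014 - (2.7)·1.468) / (5.7) = -2.104
  γ = (8 - (-1)·1.014 - (2)·-2.104) / (7) = 1.889
Iteration 3:
  α = (-1 - (-3)·-2.104 - (4)·1.889) / (-10) = 1.487
  β = (-6 - (2)·1.487 - (2.7)·1.889) / (5.7) = -2.469
  γ = (8 - (-1)·1.487 - (2)·-2.469) / (7) = 2.061

(1.487, -2.469, 2.061)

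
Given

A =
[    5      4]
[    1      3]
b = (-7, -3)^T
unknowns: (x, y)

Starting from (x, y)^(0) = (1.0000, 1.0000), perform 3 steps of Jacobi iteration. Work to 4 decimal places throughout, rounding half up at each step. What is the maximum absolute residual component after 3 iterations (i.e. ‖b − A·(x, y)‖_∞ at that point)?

Iteration 1:
  x = (-7 - (4)·1.0000) / (5) = -2.2000
  y = (-3 - (1)·1.0000) / (3) = -1.3333
Iteration 2:
  x = (-7 - (4)·-1.3333) / (5) = -0.3334
  y = (-3 - (1)·-2.2000) / (3) = -0.2667
Iteration 3:
  x = (-7 - (4)·-0.2667) / (5) = -1.1866
  y = (-3 - (1)·-0.3334) / (3) = -0.8889
Residual b − A·x = (2.4886, 0.8533); ∞-norm = 2.4886

2.4886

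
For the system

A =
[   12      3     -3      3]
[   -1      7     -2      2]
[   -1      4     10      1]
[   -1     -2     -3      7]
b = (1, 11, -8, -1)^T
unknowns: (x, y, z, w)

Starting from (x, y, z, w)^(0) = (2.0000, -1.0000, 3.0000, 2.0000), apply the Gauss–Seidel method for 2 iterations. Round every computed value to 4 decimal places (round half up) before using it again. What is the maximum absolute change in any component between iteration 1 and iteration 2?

1.3542

Iteration 1:
  x = (1 - (3)·-1.0000 - (-3)·3.0000 - (3)·2.0000) / (12) = 0.5833
  y = (11 - (-1)·0.5833 - (-2)·3.0000 - (2)·2.0000) / (7) = 1.9405
  z = (-8 - (-1)·0.5833 - (4)·1.9405 - (1)·2.0000) / (10) = -1.7179
  w = (-1 - (-1)·0.5833 - (-2)·1.9405 - (-3)·-1.7179) / (7) = -0.2413
Iteration 2:
  x = (1 - (3)·1.9405 - (-3)·-1.7179 - (3)·-0.2413) / (12) = -0.7709
  y = (11 - (-1)·-0.7709 - (-2)·-1.7179 - (2)·-0.2413) / (7) = 1.0394
  z = (-8 - (-1)·-0.7709 - (4)·1.0394 - (1)·-0.2413) / (10) = -1.2687
  w = (-1 - (-1)·-0.7709 - (-2)·1.0394 - (-3)·-1.2687) / (7) = -0.4997
Change: (-1.3542, -0.9011, 0.4492, -0.2584) → max |·| = 1.3542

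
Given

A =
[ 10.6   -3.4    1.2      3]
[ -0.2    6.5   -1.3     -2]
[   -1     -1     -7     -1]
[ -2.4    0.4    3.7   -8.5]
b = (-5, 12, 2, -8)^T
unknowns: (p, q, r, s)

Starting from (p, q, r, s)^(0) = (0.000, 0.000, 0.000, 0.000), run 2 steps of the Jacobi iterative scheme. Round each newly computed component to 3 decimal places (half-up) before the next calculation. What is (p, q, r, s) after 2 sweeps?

Iteration 1:
  p = (-5 - (-3.4)·0.000 - (1.2)·0.000 - (3)·0.000) / (10.6) = -0.472
  q = (12 - (-0.2)·0.000 - (-1.3)·0.000 - (-2)·0.000) / (6.5) = 1.846
  r = (2 - (-1)·0.000 - (-1)·0.000 - (-1)·0.000) / (-7) = -0.286
  s = (-8 - (-2.4)·0.000 - (0.4)·0.000 - (3.7)·0.000) / (-8.5) = 0.941
Iteration 2:
  p = (-5 - (-3.4)·1.846 - (1.2)·-0.286 - (3)·0.941) / (10.6) = -0.114
  q = (12 - (-0.2)·-0.472 - (-1.3)·-0.286 - (-2)·0.941) / (6.5) = 2.064
  r = (2 - (-1)·-0.472 - (-1)·1.846 - (-1)·0.941) / (-7) = -0.616
  s = (-8 - (-2.4)·-0.472 - (0.4)·1.846 - (3.7)·-0.286) / (-8.5) = 1.037

(-0.114, 2.064, -0.616, 1.037)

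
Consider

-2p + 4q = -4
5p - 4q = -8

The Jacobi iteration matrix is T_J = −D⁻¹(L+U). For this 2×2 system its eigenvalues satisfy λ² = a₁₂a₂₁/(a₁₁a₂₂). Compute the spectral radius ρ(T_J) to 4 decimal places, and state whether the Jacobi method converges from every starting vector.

a₁₂a₂₁/(a₁₁a₂₂) = (4)·(5) / ((-2)·(-4)) = 2.500000
ρ = √|2.500000| = √2.500000 = 1.5811
ρ > 1, so Jacobi diverges

1.5811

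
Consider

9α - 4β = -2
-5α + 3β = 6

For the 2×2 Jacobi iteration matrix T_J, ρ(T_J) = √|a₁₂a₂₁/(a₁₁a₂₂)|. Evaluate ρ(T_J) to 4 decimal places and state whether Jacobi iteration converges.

0.8607

a₁₂a₂₁/(a₁₁a₂₂) = (-4)·(-5) / ((9)·(3)) = 0.740741
ρ = √|0.740741| = √0.740741 = 0.8607
ρ < 1, so Jacobi converges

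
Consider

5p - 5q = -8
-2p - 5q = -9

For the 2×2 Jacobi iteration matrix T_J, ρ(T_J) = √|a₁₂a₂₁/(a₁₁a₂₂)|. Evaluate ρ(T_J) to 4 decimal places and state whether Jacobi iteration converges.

0.6325

a₁₂a₂₁/(a₁₁a₂₂) = (-5)·(-2) / ((5)·(-5)) = -0.400000
ρ = √|-0.400000| = √0.400000 = 0.6325
ρ < 1, so Jacobi converges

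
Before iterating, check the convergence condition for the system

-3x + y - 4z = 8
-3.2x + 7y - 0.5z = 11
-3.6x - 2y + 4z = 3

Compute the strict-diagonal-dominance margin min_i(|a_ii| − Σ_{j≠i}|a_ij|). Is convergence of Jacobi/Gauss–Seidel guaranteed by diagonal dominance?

row 1: |-3| − (1+4) = -2
row 2: |7| − (3.2+0.5) = 3.3
row 3: |4| − (3.6+2) = -1.6
minimum over rows = -2 → not strictly diagonally dominant

-2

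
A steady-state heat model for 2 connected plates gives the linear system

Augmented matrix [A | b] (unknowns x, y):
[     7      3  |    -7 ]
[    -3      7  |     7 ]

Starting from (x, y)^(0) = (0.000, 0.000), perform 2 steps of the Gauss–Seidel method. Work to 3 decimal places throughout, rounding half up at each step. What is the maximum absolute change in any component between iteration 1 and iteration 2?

Iteration 1:
  x = (-7 - (3)·0.000) / (7) = -1.000
  y = (7 - (-3)·-1.000) / (7) = 0.571
Iteration 2:
  x = (-7 - (3)·0.571) / (7) = -1.245
  y = (7 - (-3)·-1.245) / (7) = 0.466
Change: (-0.245, -0.105) → max |·| = 0.245

0.245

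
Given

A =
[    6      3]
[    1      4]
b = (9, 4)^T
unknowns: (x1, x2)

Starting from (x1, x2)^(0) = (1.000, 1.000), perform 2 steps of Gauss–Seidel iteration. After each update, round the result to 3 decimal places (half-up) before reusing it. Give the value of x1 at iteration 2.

Iteration 1:
  x1 = (9 - (3)·1.000) / (6) = 1.000
  x2 = (4 - (1)·1.000) / (4) = 0.750
Iteration 2:
  x1 = (9 - (3)·0.750) / (6) = 1.125
  x2 = (4 - (1)·1.125) / (4) = 0.719

1.125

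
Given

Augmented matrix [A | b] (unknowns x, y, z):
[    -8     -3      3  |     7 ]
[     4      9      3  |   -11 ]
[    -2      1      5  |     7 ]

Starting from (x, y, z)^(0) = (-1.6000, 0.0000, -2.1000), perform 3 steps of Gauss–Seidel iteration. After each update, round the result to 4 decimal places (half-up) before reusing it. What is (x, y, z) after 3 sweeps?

Iteration 1:
  x = (7 - (-3)·0.0000 - (3)·-2.1000) / (-8) = -1.6625
  y = (-11 - (4)·-1.6625 - (3)·-2.1000) / (9) = 0.2167
  z = (7 - (-2)·-1.6625 - (1)·0.2167) / (5) = 0.6917
Iteration 2:
  x = (7 - (-3)·0.2167 - (3)·0.6917) / (-8) = -0.6969
  y = (-11 - (4)·-0.6969 - (3)·0.6917) / (9) = -1.1431
  z = (7 - (-2)·-0.6969 - (1)·-1.1431) / (5) = 1.3499
Iteration 3:
  x = (7 - (-3)·-1.1431 - (3)·1.3499) / (-8) = 0.0599
  y = (-11 - (4)·0.0599 - (3)·1.3499) / (9) = -1.6988
  z = (7 - (-2)·0.0599 - (1)·-1.6988) / (5) = 1.7637

(0.0599, -1.6988, 1.7637)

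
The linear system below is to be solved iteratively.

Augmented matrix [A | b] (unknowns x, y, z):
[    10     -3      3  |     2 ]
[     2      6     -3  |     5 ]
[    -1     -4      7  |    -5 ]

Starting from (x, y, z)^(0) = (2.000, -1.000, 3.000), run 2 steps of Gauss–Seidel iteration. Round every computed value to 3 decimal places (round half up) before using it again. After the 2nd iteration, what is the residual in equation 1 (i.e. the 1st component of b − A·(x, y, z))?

Iteration 1:
  x = (2 - (-3)·-1.000 - (3)·3.000) / (10) = -1.000
  y = (5 - (2)·-1.000 - (-3)·3.000) / (6) = 2.667
  z = (-5 - (-1)·-1.000 - (-4)·2.667) / (7) = 0.667
Iteration 2:
  x = (2 - (-3)·2.667 - (3)·0.667) / (10) = 0.800
  y = (5 - (2)·0.800 - (-3)·0.667) / (6) = 0.900
  z = (-5 - (-1)·0.800 - (-4)·0.900) / (7) = -0.086
Residual b − A·x = (-3.042, -2.258, 0.002)

-3.042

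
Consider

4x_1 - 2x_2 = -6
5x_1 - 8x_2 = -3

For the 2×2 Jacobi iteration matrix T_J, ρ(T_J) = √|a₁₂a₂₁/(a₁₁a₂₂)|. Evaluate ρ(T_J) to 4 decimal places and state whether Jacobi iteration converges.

a₁₂a₂₁/(a₁₁a₂₂) = (-2)·(5) / ((4)·(-8)) = 0.312500
ρ = √|0.312500| = √0.312500 = 0.5590
ρ < 1, so Jacobi converges

0.5590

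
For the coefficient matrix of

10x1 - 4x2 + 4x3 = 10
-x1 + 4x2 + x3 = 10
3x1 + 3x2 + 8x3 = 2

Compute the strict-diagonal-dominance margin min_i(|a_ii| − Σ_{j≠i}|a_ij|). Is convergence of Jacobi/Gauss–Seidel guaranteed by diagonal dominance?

2

row 1: |10| − (4+4) = 2
row 2: |4| − (1+1) = 2
row 3: |8| − (3+3) = 2
minimum over rows = 2 → strictly diagonally dominant (convergence guaranteed)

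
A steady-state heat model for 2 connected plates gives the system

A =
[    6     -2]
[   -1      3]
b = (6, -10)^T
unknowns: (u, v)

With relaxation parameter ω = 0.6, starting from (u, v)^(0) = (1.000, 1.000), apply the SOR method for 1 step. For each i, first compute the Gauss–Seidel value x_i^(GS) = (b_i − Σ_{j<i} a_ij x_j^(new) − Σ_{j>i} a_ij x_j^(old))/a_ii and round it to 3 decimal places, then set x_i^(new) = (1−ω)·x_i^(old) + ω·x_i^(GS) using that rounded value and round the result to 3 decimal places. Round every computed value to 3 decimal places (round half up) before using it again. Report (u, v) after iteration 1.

Iteration 1:
  u: GS value = (6 - (-2)·1.000) / (6) = 1.333;  u ← (1−ω)·1.000 + ω·1.333 = 1.200
  v: GS value = (-10 - (-1)·1.200) / (3) = -2.933;  v ← (1−ω)·1.000 + ω·-2.933 = -1.360

(1.200, -1.360)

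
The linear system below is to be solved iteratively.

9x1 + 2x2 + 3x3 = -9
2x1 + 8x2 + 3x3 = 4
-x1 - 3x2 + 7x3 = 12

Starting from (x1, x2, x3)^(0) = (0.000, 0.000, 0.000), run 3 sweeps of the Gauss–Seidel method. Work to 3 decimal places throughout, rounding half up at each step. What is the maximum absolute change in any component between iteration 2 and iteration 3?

Iteration 1:
  x1 = (-9 - (2)·0.000 - (3)·0.000) / (9) = -1.000
  x2 = (4 - (2)·-1.000 - (3)·0.000) / (8) = 0.750
  x3 = (12 - (-1)·-1.000 - (-3)·0.750) / (7) = 1.893
Iteration 2:
  x1 = (-9 - (2)·0.750 - (3)·1.893) / (9) = -1.798
  x2 = (4 - (2)·-1.798 - (3)·1.893) / (8) = 0.240
  x3 = (12 - (-1)·-1.798 - (-3)·0.240) / (7) = 1.560
Iteration 3:
  x1 = (-9 - (2)·0.240 - (3)·1.560) / (9) = -1.573
  x2 = (4 - (2)·-1.573 - (3)·1.560) / (8) = 0.308
  x3 = (12 - (-1)·-1.573 - (-3)·0.308) / (7) = 1.622
Change: (0.225, 0.068, 0.062) → max |·| = 0.225

0.225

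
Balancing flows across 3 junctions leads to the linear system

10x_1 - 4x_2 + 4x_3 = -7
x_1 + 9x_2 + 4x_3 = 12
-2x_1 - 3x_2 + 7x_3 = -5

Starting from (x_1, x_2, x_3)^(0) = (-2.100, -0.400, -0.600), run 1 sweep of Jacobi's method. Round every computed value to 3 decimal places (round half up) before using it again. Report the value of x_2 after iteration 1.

Iteration 1:
  x_1 = (-7 - (-4)·-0.400 - (4)·-0.600) / (10) = -0.620
  x_2 = (12 - (1)·-2.100 - (4)·-0.600) / (9) = 1.833
  x_3 = (-5 - (-2)·-2.100 - (-3)·-0.400) / (7) = -1.486

1.833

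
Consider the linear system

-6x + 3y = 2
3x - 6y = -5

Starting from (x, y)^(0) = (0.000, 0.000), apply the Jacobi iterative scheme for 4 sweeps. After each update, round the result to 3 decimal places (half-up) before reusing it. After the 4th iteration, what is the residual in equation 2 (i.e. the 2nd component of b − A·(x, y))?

Iteration 1:
  x = (2 - (3)·0.000) / (-6) = -0.333
  y = (-5 - (3)·0.000) / (-6) = 0.833
Iteration 2:
  x = (2 - (3)·0.833) / (-6) = 0.083
  y = (-5 - (3)·-0.333) / (-6) = 0.667
Iteration 3:
  x = (2 - (3)·0.667) / (-6) = 0.000
  y = (-5 - (3)·0.083) / (-6) = 0.875
Iteration 4:
  x = (2 - (3)·0.875) / (-6) = 0.104
  y = (-5 - (3)·0.000) / (-6) = 0.833
Residual b − A·x = (0.125, -0.314)

-0.314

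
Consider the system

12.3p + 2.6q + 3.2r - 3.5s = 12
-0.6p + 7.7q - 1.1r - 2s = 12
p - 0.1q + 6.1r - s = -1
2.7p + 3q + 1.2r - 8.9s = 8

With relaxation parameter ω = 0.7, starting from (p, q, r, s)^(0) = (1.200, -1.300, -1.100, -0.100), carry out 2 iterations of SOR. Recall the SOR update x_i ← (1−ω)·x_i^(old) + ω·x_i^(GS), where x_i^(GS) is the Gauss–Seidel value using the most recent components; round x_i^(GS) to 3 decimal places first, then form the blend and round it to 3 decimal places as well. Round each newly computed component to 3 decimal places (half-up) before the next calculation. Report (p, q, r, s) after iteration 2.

Iteration 1:
  p: GS value = (12 - (2.6)·-1.300 - (3.2)·-1.100 - (-3.5)·-0.100) / (12.3) = 1.508;  p ← (1−ω)·1.200 + ω·1.508 = 1.416
  q: GS value = (12 - (-0.6)·1.416 - (-1.1)·-1.100 - (-2)·-0.100) / (7.7) = 1.486;  q ← (1−ω)·-1.300 + ω·1.486 = 0.650
  r: GS value = (-1 - (1)·1.416 - (-0.1)·0.650 - (-1)·-0.100) / (6.1) = -0.402;  r ← (1−ω)·-1.100 + ω·-0.402 = -0.611
  s: GS value = (8 - (2.7)·1.416 - (3)·0.650 - (1.2)·-0.611) / (-8.9) = -0.333;  s ← (1−ω)·-0.100 + ω·-0.333 = -0.263
Iteration 2:
  p: GS value = (12 - (2.6)·0.650 - (3.2)·-0.611 - (-3.5)·-0.263) / (12.3) = 0.922;  p ← (1−ω)·1.416 + ω·0.922 = 1.070
  q: GS value = (12 - (-0.6)·1.070 - (-1.1)·-0.611 - (-2)·-0.263) / (7.7) = 1.486;  q ← (1−ω)·0.650 + ω·1.486 = 1.235
  r: GS value = (-1 - (1)·1.070 - (-0.1)·1.235 - (-1)·-0.263) / (6.1) = -0.362;  r ← (1−ω)·-0.611 + ω·-0.362 = -0.437
  s: GS value = (8 - (2.7)·1.070 - (3)·1.235 - (1.2)·-0.437) / (-8.9) = -0.217;  s ← (1−ω)·-0.263 + ω·-0.217 = -0.231

(1.070, 1.235, -0.437, -0.231)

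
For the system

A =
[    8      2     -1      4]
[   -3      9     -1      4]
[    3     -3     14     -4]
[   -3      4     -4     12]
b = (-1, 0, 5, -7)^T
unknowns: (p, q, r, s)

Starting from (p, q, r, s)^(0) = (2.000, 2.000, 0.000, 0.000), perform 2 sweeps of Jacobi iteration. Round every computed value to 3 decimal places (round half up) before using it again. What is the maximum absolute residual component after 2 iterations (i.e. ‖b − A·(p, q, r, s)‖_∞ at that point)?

4.520

Iteration 1:
  p = (-1 - (2)·2.000 - (-1)·0.000 - (4)·0.000) / (8) = -0.625
  q = (0 - (-3)·2.000 - (-1)·0.000 - (4)·0.000) / (9) = 0.667
  r = (5 - (3)·2.000 - (-3)·2.000 - (-4)·0.000) / (14) = 0.357
  s = (-7 - (-3)·2.000 - (4)·2.000 - (-4)·0.000) / (12) = -0.750
Iteration 2:
  p = (-1 - (2)·0.667 - (-1)·0.357 - (4)·-0.750) / (8) = 0.128
  q = (0 - (-3)·-0.625 - (-1)·0.357 - (4)·-0.750) / (9) = 0.165
  r = (5 - (3)·-0.625 - (-3)·0.667 - (-4)·-0.750) / (14) = 0.420
  s = (-7 - (-3)·-0.625 - (4)·0.667 - (-4)·0.357) / (12) = -0.843
Residual b − A·x = (1.438, 2.691, -4.141, 4.520); ∞-norm = 4.520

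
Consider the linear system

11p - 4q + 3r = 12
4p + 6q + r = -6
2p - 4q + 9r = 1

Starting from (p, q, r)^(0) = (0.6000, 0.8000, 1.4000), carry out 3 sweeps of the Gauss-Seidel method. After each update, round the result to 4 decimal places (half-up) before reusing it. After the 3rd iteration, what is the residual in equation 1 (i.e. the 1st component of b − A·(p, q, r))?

-0.3001

Iteration 1:
  p = (12 - (-4)·0.8000 - (3)·1.4000) / (11) = 1.0000
  q = (-6 - (4)·1.0000 - (1)·1.4000) / (6) = -1.9000
  r = (1 - (2)·1.0000 - (-4)·-1.9000) / (9) = -0.9556
Iteration 2:
  p = (12 - (-4)·-1.9000 - (3)·-0.9556) / (11) = 0.6606
  q = (-6 - (4)·0.6606 - (1)·-0.9556) / (6) = -1.2811
  r = (1 - (2)·0.6606 - (-4)·-1.2811) / (9) = -0.6051
Iteration 3:
  p = (12 - (-4)·-1.2811 - (3)·-0.6051) / (11) = 0.7901
  q = (-6 - (4)·0.7901 - (1)·-0.6051) / (6) = -1.4259
  r = (1 - (2)·0.7901 - (-4)·-1.4259) / (9) = -0.6982
Residual b − A·x = (-0.3001, 0.0932, 0.0000)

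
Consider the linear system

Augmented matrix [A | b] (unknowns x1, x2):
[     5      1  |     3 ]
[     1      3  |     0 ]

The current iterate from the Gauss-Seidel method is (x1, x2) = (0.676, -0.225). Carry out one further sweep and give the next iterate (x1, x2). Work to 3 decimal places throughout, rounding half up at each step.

One sweep:
  x1 = (3 - (1)·-0.225) / (5) = 0.645
  x2 = (0 - (1)·0.645) / (3) = -0.215

(0.645, -0.215)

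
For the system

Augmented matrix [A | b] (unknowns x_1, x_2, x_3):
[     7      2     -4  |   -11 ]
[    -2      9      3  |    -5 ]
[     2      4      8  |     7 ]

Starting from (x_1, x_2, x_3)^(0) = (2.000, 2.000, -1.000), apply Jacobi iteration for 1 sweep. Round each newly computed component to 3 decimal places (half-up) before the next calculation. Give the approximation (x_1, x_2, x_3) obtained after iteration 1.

(-2.714, 0.222, -0.625)

Iteration 1:
  x_1 = (-11 - (2)·2.000 - (-4)·-1.000) / (7) = -2.714
  x_2 = (-5 - (-2)·2.000 - (3)·-1.000) / (9) = 0.222
  x_3 = (7 - (2)·2.000 - (4)·2.000) / (8) = -0.625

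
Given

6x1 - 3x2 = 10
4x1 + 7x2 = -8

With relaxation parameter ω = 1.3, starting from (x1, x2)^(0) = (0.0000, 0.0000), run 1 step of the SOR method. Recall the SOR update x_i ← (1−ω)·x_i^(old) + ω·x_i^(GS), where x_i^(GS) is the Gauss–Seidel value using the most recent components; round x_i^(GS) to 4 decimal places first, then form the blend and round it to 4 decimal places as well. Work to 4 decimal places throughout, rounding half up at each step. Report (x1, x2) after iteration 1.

Iteration 1:
  x1: GS value = (10 - (-3)·0.0000) / (6) = 1.6667;  x1 ← (1−ω)·0.0000 + ω·1.6667 = 2.1667
  x2: GS value = (-8 - (4)·2.1667) / (7) = -2.3810;  x2 ← (1−ω)·0.0000 + ω·-2.3810 = -3.0953

(2.1667, -3.0953)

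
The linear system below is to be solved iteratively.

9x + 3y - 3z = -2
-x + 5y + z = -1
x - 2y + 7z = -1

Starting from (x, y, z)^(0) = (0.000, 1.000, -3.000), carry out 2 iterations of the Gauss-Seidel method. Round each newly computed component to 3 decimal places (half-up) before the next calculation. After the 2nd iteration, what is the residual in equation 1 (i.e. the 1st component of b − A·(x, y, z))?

Iteration 1:
  x = (-2 - (3)·1.000 - (-3)·-3.000) / (9) = -1.556
  y = (-1 - (-1)·-1.556 - (1)·-3.000) / (5) = 0.089
  z = (-1 - (1)·-1.556 - (-2)·0.089) / (7) = 0.105
Iteration 2:
  x = (-2 - (3)·0.089 - (-3)·0.105) / (9) = -0.217
  y = (-1 - (-1)·-0.217 - (1)·0.105) / (5) = -0.264
  z = (-1 - (1)·-0.217 - (-2)·-0.264) / (7) = -0.187
Residual b − A·x = (0.184, 0.290, -0.002)

0.184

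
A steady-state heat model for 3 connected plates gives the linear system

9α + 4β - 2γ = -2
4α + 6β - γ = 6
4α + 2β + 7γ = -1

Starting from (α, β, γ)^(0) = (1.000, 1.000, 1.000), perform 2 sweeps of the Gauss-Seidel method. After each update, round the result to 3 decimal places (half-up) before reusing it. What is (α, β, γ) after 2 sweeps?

Iteration 1:
  α = (-2 - (4)·1.000 - (-2)·1.000) / (9) = -0.444
  β = (6 - (4)·-0.444 - (-1)·1.000) / (6) = 1.463
  γ = (-1 - (4)·-0.444 - (2)·1.463) / (7) = -0.307
Iteration 2:
  α = (-2 - (4)·1.463 - (-2)·-0.307) / (9) = -0.941
  β = (6 - (4)·-0.941 - (-1)·-0.307) / (6) = 1.576
  γ = (-1 - (4)·-0.941 - (2)·1.576) / (7) = -0.055

(-0.941, 1.576, -0.055)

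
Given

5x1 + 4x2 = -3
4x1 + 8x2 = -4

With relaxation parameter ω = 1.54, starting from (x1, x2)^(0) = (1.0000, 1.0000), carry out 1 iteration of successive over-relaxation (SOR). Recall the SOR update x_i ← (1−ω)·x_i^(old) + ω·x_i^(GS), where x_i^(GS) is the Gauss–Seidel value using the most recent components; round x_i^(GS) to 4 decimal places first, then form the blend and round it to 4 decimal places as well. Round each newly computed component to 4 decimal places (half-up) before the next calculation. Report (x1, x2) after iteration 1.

Iteration 1:
  x1: GS value = (-3 - (4)·1.0000) / (5) = -1.4000;  x1 ← (1−ω)·1.0000 + ω·-1.4000 = -2.6960
  x2: GS value = (-4 - (4)·-2.6960) / (8) = 0.8480;  x2 ← (1−ω)·1.0000 + ω·0.8480 = 0.7659

(-2.6960, 0.7659)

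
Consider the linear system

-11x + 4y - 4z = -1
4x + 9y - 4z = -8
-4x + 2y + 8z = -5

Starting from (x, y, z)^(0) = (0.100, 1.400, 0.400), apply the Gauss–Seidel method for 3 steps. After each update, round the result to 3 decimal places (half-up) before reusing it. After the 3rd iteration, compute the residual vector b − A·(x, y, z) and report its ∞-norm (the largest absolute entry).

Iteration 1:
  x = (-1 - (4)·1.400 - (-4)·0.400) / (-11) = 0.455
  y = (-8 - (4)·0.455 - (-4)·0.400) / (9) = -0.913
  z = (-5 - (-4)·0.455 - (2)·-0.913) / (8) = -0.169
Iteration 2:
  x = (-1 - (4)·-0.913 - (-4)·-0.169) / (-11) = -0.180
  y = (-8 - (4)·-0.180 - (-4)·-0.169) / (9) = -0.884
  z = (-5 - (-4)·-0.180 - (2)·-0.884) / (8) = -0.494
Iteration 3:
  x = (-1 - (4)·-0.884 - (-4)·-0.494) / (-11) = -0.051
  y = (-8 - (4)·-0.051 - (-4)·-0.494) / (9) = -1.086
  z = (-5 - (-4)·-0.051 - (2)·-1.086) / (8) = -0.379
Residual b − A·x = (1.267, 0.462, 0.000); ∞-norm = 1.267

1.267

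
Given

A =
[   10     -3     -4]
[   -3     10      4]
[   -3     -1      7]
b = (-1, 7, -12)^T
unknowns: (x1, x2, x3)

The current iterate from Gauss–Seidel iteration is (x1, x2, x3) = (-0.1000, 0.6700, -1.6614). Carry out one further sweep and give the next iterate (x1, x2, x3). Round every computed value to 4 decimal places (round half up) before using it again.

One sweep:
  x1 = (-1 - (-3)·0.6700 - (-4)·-1.6614) / (10) = -0.5636
  x2 = (7 - (-3)·-0.5636 - (4)·-1.6614) / (10) = 1.1955
  x3 = (-12 - (-3)·-0.5636 - (-1)·1.1955) / (7) = -1.7850

(-0.5636, 1.1955, -1.7850)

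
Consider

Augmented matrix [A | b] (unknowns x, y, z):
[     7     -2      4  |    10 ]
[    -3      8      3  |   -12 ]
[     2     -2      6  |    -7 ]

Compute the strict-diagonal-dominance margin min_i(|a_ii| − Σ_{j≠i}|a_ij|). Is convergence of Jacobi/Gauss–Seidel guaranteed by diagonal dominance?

row 1: |7| − (2+4) = 1
row 2: |8| − (3+3) = 2
row 3: |6| − (2+2) = 2
minimum over rows = 1 → strictly diagonally dominant (convergence guaranteed)

1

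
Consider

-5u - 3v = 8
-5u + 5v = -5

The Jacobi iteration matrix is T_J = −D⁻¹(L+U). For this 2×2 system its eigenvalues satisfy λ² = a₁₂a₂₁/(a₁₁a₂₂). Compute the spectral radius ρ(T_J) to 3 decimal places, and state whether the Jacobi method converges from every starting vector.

0.775

a₁₂a₂₁/(a₁₁a₂₂) = (-3)·(-5) / ((-5)·(5)) = -0.600000
ρ = √|-0.600000| = √0.600000 = 0.775
ρ < 1, so Jacobi converges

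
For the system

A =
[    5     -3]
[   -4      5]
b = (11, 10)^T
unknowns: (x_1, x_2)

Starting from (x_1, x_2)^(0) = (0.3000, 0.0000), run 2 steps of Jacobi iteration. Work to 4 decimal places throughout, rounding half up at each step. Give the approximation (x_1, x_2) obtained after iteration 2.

Iteration 1:
  x_1 = (11 - (-3)·0.0000) / (5) = 2.2000
  x_2 = (10 - (-4)·0.3000) / (5) = 2.2400
Iteration 2:
  x_1 = (11 - (-3)·2.2400) / (5) = 3.5440
  x_2 = (10 - (-4)·2.2000) / (5) = 3.7600

(3.5440, 3.7600)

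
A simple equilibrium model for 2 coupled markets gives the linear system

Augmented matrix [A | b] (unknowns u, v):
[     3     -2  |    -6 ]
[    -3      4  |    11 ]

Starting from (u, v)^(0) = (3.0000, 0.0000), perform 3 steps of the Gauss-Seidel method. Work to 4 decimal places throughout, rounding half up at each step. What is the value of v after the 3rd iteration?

2.1875

Iteration 1:
  u = (-6 - (-2)·0.0000) / (3) = -2.0000
  v = (11 - (-3)·-2.0000) / (4) = 1.2500
Iteration 2:
  u = (-6 - (-2)·1.2500) / (3) = -1.1667
  v = (11 - (-3)·-1.1667) / (4) = 1.8750
Iteration 3:
  u = (-6 - (-2)·1.8750) / (3) = -0.7500
  v = (11 - (-3)·-0.7500) / (4) = 2.1875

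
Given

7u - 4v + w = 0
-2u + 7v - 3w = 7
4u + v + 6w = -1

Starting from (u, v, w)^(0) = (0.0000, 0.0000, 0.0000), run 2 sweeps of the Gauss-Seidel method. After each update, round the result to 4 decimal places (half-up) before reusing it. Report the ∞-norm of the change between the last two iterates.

Iteration 1:
  u = (0 - (-4)·0.0000 - (1)·0.0000) / (7) = 0.0000
  v = (7 - (-2)·0.0000 - (-3)·0.0000) / (7) = 1.0000
  w = (-1 - (4)·0.0000 - (1)·1.0000) / (6) = -0.3333
Iteration 2:
  u = (0 - (-4)·1.0000 - (1)·-0.3333) / (7) = 0.6190
  v = (7 - (-2)·0.6190 - (-3)·-0.3333) / (7) = 1.0340
  w = (-1 - (4)·0.6190 - (1)·1.0340) / (6) = -0.7517
Change: (0.6190, 0.0340, -0.4184) → max |·| = 0.6190

0.6190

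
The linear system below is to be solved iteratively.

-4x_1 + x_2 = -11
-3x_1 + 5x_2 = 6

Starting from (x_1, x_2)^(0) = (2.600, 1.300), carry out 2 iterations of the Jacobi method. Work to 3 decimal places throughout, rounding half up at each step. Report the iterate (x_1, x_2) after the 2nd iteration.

(3.440, 3.045)

Iteration 1:
  x_1 = (-11 - (1)·1.300) / (-4) = 3.075
  x_2 = (6 - (-3)·2.600) / (5) = 2.760
Iteration 2:
  x_1 = (-11 - (1)·2.760) / (-4) = 3.440
  x_2 = (6 - (-3)·3.075) / (5) = 3.045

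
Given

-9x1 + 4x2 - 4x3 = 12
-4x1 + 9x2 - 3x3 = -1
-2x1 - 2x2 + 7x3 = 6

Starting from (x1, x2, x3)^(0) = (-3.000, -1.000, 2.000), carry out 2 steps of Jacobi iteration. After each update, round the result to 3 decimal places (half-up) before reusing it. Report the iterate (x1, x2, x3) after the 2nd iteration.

Iteration 1:
  x1 = (12 - (4)·-1.000 - (-4)·2.000) / (-9) = -2.667
  x2 = (-1 - (-4)·-3.000 - (-3)·2.000) / (9) = -0.778
  x3 = (6 - (-2)·-3.000 - (-2)·-1.000) / (7) = -0.286
Iteration 2:
  x1 = (12 - (4)·-0.778 - (-4)·-0.286) / (-9) = -1.552
  x2 = (-1 - (-4)·-2.667 - (-3)·-0.286) / (9) = -1.392
  x3 = (6 - (-2)·-2.667 - (-2)·-0.778) / (7) = -0.127

(-1.552, -1.392, -0.127)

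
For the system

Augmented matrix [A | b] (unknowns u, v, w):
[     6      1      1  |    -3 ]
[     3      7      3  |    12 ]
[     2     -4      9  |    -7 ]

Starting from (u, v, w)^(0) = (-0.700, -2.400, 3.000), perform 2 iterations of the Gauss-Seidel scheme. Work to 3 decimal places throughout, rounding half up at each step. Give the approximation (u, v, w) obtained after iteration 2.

Iteration 1:
  u = (-3 - (1)·-2.400 - (1)·3.000) / (6) = -0.600
  v = (12 - (3)·-0.600 - (3)·3.000) / (7) = 0.686
  w = (-7 - (2)·-0.600 - (-4)·0.686) / (9) = -0.340
Iteration 2:
  u = (-3 - (1)·0.686 - (1)·-0.340) / (6) = -0.558
  v = (12 - (3)·-0.558 - (3)·-0.340) / (7) = 2.099
  w = (-7 - (2)·-0.558 - (-4)·2.099) / (9) = 0.279

(-0.558, 2.099, 0.279)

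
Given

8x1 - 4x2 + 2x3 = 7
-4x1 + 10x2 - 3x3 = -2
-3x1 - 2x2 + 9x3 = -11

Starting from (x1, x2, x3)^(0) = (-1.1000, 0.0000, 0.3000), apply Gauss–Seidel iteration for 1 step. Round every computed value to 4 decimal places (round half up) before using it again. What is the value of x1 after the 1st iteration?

0.8000

Iteration 1:
  x1 = (7 - (-4)·0.0000 - (2)·0.3000) / (8) = 0.8000
  x2 = (-2 - (-4)·0.8000 - (-3)·0.3000) / (10) = 0.2100
  x3 = (-11 - (-3)·0.8000 - (-2)·0.2100) / (9) = -0.9089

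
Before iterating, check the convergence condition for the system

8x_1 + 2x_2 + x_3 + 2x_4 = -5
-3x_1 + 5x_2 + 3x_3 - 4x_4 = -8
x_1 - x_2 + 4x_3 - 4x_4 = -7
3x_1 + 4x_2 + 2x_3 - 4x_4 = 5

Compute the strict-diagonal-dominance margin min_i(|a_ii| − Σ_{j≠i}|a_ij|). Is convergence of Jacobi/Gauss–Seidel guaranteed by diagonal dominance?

row 1: |8| − (2+1+2) = 3
row 2: |5| − (3+3+4) = -5
row 3: |4| − (1+1+4) = -2
row 4: |-4| − (3+4+2) = -5
minimum over rows = -5 → not strictly diagonally dominant

-5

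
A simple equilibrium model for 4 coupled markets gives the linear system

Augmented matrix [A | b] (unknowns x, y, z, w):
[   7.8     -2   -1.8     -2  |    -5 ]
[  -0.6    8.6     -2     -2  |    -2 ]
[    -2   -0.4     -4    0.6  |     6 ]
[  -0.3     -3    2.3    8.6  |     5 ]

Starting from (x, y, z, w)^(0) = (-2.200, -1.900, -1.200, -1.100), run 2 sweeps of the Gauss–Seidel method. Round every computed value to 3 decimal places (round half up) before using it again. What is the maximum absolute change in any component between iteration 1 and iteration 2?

Iteration 1:
  x = (-5 - (-2)·-1.900 - (-1.8)·-1.200 - (-2)·-1.100) / (7.8) = -1.687
  y = (-2 - (-0.6)·-1.687 - (-2)·-1.200 - (-2)·-1.100) / (8.6) = -0.885
  z = (6 - (-2)·-1.687 - (-0.4)·-0.885 - (0.6)·-1.100) / (-4) = -0.733
  w = (5 - (-0.3)·-1.687 - (-3)·-0.885 - (2.3)·-0.733) / (8.6) = 0.410
Iteration 2:
  x = (-5 - (-2)·-0.885 - (-1.8)·-0.733 - (-2)·0.410) / (7.8) = -0.932
  y = (-2 - (-0.6)·-0.932 - (-2)·-0.733 - (-2)·0.410) / (8.6) = -0.373
  z = (6 - (-2)·-0.932 - (-0.4)·-0.373 - (0.6)·0.410) / (-4) = -0.935
  w = (5 - (-0.3)·-0.932 - (-3)·-0.373 - (2.3)·-0.935) / (8.6) = 0.669
Change: (0.755, 0.512, -0.202, 0.259) → max |·| = 0.755

0.755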